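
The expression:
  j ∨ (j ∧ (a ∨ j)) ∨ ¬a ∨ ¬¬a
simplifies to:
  True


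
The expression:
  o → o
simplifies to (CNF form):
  True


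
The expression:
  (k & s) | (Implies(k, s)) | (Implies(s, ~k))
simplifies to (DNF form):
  True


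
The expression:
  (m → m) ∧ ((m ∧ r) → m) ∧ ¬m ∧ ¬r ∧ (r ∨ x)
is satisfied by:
  {x: True, r: False, m: False}


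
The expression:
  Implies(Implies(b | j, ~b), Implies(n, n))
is always true.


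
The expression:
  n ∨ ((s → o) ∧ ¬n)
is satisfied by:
  {n: True, o: True, s: False}
  {n: True, s: False, o: False}
  {o: True, s: False, n: False}
  {o: False, s: False, n: False}
  {n: True, o: True, s: True}
  {n: True, s: True, o: False}
  {o: True, s: True, n: False}


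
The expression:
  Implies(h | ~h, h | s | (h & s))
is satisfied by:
  {s: True, h: True}
  {s: True, h: False}
  {h: True, s: False}


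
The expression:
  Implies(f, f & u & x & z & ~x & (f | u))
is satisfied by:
  {f: False}


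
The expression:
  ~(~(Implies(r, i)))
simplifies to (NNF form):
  i | ~r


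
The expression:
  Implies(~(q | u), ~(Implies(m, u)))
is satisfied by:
  {q: True, m: True, u: True}
  {q: True, m: True, u: False}
  {q: True, u: True, m: False}
  {q: True, u: False, m: False}
  {m: True, u: True, q: False}
  {m: True, u: False, q: False}
  {u: True, m: False, q: False}


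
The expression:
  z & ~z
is never true.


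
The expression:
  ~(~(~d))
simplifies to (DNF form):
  ~d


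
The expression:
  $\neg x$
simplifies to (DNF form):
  $\neg x$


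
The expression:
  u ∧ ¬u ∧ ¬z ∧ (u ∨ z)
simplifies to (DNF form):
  False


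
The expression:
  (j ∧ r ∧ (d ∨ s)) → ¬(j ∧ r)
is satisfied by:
  {d: False, s: False, r: False, j: False}
  {s: True, j: False, d: False, r: False}
  {d: True, j: False, s: False, r: False}
  {s: True, d: True, j: False, r: False}
  {j: True, d: False, s: False, r: False}
  {j: True, s: True, d: False, r: False}
  {j: True, d: True, s: False, r: False}
  {j: True, s: True, d: True, r: False}
  {r: True, j: False, d: False, s: False}
  {r: True, s: True, j: False, d: False}
  {r: True, d: True, j: False, s: False}
  {r: True, s: True, d: True, j: False}
  {r: True, j: True, d: False, s: False}


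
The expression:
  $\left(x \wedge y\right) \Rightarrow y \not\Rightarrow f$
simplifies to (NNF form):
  $\neg f \vee \neg x \vee \neg y$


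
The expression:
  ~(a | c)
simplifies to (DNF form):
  ~a & ~c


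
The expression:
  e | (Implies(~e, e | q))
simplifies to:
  e | q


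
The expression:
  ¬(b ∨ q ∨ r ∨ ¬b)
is never true.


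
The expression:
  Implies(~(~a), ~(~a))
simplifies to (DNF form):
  True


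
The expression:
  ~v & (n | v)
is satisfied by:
  {n: True, v: False}


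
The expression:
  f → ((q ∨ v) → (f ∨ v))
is always true.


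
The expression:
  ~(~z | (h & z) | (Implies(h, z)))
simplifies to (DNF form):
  False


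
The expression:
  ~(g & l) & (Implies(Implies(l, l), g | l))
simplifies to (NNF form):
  (g & ~l) | (l & ~g)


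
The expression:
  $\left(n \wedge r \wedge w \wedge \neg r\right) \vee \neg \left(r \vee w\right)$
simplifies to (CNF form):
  $\neg r \wedge \neg w$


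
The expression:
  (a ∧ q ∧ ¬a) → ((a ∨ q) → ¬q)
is always true.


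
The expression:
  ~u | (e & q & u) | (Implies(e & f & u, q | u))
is always true.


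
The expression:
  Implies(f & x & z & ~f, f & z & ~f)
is always true.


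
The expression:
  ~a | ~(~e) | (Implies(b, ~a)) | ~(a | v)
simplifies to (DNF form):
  e | ~a | ~b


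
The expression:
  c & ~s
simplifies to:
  c & ~s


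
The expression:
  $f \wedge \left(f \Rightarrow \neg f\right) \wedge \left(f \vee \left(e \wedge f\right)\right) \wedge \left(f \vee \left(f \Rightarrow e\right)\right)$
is never true.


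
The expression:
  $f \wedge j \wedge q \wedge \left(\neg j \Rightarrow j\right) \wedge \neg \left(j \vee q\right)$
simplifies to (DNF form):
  $\text{False}$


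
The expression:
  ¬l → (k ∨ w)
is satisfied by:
  {k: True, l: True, w: True}
  {k: True, l: True, w: False}
  {k: True, w: True, l: False}
  {k: True, w: False, l: False}
  {l: True, w: True, k: False}
  {l: True, w: False, k: False}
  {w: True, l: False, k: False}


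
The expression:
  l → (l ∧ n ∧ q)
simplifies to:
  (n ∧ q) ∨ ¬l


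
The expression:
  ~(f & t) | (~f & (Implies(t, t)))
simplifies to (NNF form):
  ~f | ~t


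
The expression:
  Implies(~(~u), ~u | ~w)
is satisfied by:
  {w: False, u: False}
  {u: True, w: False}
  {w: True, u: False}


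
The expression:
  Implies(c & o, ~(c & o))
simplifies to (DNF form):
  ~c | ~o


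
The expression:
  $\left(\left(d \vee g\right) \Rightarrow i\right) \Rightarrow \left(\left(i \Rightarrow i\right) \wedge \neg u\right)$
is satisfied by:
  {d: True, g: True, u: False, i: False}
  {d: True, g: False, u: False, i: False}
  {g: True, d: False, u: False, i: False}
  {d: False, g: False, u: False, i: False}
  {i: True, d: True, g: True, u: False}
  {i: True, d: True, g: False, u: False}
  {i: True, g: True, d: False, u: False}
  {i: True, g: False, d: False, u: False}
  {d: True, u: True, g: True, i: False}
  {d: True, u: True, g: False, i: False}
  {u: True, g: True, d: False, i: False}


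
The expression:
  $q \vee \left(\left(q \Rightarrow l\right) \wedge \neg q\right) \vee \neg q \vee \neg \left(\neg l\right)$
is always true.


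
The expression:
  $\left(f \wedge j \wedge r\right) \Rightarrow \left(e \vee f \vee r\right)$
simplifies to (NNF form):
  $\text{True}$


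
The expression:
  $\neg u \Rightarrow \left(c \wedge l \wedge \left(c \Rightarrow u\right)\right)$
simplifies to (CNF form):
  $u$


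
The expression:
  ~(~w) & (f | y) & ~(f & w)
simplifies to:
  w & y & ~f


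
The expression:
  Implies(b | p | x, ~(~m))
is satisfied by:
  {m: True, b: False, x: False, p: False}
  {m: True, p: True, b: False, x: False}
  {m: True, x: True, b: False, p: False}
  {m: True, p: True, x: True, b: False}
  {m: True, b: True, x: False, p: False}
  {m: True, p: True, b: True, x: False}
  {m: True, x: True, b: True, p: False}
  {m: True, p: True, x: True, b: True}
  {p: False, b: False, x: False, m: False}


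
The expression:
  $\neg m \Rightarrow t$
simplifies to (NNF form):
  $m \vee t$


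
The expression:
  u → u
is always true.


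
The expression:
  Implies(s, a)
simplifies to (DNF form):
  a | ~s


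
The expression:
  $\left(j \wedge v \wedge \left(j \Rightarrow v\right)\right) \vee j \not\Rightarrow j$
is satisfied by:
  {j: True, v: True}


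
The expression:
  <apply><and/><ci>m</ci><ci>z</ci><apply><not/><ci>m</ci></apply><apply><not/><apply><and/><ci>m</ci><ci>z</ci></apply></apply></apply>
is never true.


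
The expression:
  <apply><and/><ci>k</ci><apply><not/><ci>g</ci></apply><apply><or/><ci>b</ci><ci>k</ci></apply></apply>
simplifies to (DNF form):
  <apply><and/><ci>k</ci><apply><not/><ci>g</ci></apply></apply>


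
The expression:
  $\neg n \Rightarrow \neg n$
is always true.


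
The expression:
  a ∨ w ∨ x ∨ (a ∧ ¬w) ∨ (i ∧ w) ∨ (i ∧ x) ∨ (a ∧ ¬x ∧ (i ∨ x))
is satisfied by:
  {a: True, x: True, w: True}
  {a: True, x: True, w: False}
  {a: True, w: True, x: False}
  {a: True, w: False, x: False}
  {x: True, w: True, a: False}
  {x: True, w: False, a: False}
  {w: True, x: False, a: False}


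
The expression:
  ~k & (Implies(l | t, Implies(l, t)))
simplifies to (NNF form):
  ~k & (t | ~l)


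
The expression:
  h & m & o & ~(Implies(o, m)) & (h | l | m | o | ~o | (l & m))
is never true.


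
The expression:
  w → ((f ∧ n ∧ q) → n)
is always true.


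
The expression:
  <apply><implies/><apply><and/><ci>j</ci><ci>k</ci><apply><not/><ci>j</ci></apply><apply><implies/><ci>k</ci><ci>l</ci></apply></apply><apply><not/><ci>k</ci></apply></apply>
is always true.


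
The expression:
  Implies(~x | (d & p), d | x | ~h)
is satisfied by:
  {x: True, d: True, h: False}
  {x: True, h: False, d: False}
  {d: True, h: False, x: False}
  {d: False, h: False, x: False}
  {x: True, d: True, h: True}
  {x: True, h: True, d: False}
  {d: True, h: True, x: False}


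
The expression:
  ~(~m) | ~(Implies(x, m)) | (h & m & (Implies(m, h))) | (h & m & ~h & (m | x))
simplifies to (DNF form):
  m | x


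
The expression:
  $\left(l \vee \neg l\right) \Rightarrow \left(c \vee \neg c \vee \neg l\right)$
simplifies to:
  $\text{True}$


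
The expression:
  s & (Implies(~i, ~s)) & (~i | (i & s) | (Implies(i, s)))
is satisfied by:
  {i: True, s: True}


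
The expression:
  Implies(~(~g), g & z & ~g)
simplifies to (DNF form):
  ~g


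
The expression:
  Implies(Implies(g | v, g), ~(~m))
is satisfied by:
  {v: True, m: True, g: False}
  {m: True, g: False, v: False}
  {v: True, m: True, g: True}
  {m: True, g: True, v: False}
  {v: True, g: False, m: False}


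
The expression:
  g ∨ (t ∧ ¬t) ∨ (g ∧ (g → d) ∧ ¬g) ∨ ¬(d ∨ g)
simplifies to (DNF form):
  g ∨ ¬d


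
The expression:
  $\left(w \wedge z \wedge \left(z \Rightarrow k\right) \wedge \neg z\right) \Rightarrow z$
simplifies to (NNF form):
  $\text{True}$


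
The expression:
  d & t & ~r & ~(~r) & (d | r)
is never true.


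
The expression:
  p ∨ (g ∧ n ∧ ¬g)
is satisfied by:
  {p: True}


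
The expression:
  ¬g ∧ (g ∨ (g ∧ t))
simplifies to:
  False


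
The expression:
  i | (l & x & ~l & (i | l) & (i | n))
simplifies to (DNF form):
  i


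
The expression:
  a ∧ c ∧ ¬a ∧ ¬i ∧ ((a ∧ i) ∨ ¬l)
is never true.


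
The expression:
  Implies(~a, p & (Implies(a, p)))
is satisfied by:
  {a: True, p: True}
  {a: True, p: False}
  {p: True, a: False}


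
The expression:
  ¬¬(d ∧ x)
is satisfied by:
  {d: True, x: True}


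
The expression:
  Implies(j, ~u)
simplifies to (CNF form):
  ~j | ~u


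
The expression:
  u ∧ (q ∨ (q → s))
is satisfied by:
  {u: True}


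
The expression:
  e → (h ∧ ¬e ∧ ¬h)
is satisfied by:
  {e: False}


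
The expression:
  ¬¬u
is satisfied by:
  {u: True}


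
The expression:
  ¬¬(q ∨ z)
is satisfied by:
  {q: True, z: True}
  {q: True, z: False}
  {z: True, q: False}


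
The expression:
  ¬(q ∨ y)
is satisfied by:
  {q: False, y: False}


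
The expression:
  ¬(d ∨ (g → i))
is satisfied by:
  {g: True, d: False, i: False}


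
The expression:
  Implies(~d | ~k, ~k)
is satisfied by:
  {d: True, k: False}
  {k: False, d: False}
  {k: True, d: True}


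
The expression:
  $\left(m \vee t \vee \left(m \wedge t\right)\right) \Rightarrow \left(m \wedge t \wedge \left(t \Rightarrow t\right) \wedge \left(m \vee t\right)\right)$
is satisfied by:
  {m: False, t: False}
  {t: True, m: True}


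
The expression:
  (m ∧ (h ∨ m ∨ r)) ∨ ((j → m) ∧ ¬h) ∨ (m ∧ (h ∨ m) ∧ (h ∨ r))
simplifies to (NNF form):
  m ∨ (¬h ∧ ¬j)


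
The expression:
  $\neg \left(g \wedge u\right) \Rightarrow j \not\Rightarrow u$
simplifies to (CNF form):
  $\left(g \vee j\right) \wedge \left(g \vee \neg u\right) \wedge \left(j \vee u\right) \wedge \left(u \vee \neg u\right)$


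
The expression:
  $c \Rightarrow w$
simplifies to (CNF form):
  $w \vee \neg c$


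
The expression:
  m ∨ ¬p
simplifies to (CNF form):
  m ∨ ¬p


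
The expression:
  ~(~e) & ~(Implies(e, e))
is never true.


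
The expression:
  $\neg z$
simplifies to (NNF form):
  $\neg z$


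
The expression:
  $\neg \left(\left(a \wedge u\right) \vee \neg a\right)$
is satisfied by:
  {a: True, u: False}


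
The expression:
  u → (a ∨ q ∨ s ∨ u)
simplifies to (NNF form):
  True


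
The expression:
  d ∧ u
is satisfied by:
  {u: True, d: True}


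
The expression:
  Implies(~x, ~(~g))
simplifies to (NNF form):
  g | x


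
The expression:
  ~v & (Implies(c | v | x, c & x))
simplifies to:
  ~v & (c | ~x) & (x | ~c)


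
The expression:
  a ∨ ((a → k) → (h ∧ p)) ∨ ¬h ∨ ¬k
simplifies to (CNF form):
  a ∨ p ∨ ¬h ∨ ¬k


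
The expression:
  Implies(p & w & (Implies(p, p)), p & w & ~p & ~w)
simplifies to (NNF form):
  ~p | ~w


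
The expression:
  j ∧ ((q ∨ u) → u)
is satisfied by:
  {u: True, j: True, q: False}
  {j: True, q: False, u: False}
  {q: True, u: True, j: True}


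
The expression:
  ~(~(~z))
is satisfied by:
  {z: False}


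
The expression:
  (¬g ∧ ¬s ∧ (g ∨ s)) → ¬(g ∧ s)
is always true.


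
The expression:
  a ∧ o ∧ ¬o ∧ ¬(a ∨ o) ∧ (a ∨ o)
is never true.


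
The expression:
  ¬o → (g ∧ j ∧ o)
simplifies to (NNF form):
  o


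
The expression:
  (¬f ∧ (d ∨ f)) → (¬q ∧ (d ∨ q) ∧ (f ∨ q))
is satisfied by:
  {f: True, d: False}
  {d: False, f: False}
  {d: True, f: True}


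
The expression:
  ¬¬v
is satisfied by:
  {v: True}


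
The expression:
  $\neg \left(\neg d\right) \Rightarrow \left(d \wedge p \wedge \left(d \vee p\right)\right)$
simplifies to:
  $p \vee \neg d$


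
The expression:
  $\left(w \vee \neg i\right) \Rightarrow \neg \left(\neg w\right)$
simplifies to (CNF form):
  $i \vee w$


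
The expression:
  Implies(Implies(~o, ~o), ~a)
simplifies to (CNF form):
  ~a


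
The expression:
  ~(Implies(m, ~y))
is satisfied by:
  {m: True, y: True}


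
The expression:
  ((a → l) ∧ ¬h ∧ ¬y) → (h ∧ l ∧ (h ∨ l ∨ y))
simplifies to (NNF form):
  h ∨ y ∨ (a ∧ ¬l)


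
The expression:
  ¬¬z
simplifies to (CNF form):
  z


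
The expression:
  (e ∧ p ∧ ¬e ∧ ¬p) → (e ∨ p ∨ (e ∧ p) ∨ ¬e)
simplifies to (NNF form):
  True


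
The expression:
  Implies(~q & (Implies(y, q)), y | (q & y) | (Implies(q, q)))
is always true.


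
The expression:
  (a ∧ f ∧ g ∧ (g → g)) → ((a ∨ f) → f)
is always true.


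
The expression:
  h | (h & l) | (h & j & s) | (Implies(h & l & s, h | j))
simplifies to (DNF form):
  True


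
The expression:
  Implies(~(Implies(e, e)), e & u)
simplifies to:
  True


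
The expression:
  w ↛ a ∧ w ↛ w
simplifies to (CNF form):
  False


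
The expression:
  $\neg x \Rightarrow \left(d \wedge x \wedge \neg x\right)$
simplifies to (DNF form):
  $x$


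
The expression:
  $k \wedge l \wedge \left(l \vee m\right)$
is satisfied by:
  {k: True, l: True}


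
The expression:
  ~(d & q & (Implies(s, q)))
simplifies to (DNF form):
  ~d | ~q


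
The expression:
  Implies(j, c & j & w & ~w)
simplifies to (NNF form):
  ~j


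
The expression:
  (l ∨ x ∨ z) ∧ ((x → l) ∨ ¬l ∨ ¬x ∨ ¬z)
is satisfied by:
  {x: True, z: True, l: True}
  {x: True, z: True, l: False}
  {x: True, l: True, z: False}
  {x: True, l: False, z: False}
  {z: True, l: True, x: False}
  {z: True, l: False, x: False}
  {l: True, z: False, x: False}


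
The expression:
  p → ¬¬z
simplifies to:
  z ∨ ¬p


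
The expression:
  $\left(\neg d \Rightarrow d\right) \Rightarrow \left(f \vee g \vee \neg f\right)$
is always true.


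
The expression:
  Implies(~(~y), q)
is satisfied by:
  {q: True, y: False}
  {y: False, q: False}
  {y: True, q: True}


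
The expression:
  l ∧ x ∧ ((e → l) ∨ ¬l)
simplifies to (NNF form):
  l ∧ x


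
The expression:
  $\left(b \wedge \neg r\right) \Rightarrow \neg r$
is always true.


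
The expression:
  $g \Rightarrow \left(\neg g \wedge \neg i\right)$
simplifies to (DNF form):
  $\neg g$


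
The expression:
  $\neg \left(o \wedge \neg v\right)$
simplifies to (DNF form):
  $v \vee \neg o$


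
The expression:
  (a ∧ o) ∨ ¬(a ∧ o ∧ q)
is always true.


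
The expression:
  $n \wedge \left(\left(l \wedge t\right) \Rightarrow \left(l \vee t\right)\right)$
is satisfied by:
  {n: True}


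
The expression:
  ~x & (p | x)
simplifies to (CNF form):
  p & ~x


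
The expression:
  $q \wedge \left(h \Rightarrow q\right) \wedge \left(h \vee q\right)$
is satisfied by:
  {q: True}


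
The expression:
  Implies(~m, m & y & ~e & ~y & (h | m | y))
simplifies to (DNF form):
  m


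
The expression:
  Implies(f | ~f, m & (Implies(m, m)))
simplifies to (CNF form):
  m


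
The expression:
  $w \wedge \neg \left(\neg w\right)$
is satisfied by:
  {w: True}


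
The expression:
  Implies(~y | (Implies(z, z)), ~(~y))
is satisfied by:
  {y: True}


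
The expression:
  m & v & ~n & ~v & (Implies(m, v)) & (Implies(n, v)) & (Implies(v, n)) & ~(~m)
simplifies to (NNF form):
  False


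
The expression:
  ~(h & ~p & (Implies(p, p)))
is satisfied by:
  {p: True, h: False}
  {h: False, p: False}
  {h: True, p: True}


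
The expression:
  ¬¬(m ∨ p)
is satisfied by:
  {m: True, p: True}
  {m: True, p: False}
  {p: True, m: False}


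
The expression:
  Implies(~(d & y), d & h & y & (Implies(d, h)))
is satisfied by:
  {d: True, y: True}


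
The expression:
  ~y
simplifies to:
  ~y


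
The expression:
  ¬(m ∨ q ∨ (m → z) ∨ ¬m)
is never true.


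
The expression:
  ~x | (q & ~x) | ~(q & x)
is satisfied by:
  {q: False, x: False}
  {x: True, q: False}
  {q: True, x: False}


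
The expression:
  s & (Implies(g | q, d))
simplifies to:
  s & (d | ~g) & (d | ~q)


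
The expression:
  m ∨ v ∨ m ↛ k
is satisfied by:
  {m: True, v: True}
  {m: True, v: False}
  {v: True, m: False}


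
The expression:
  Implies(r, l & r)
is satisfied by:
  {l: True, r: False}
  {r: False, l: False}
  {r: True, l: True}


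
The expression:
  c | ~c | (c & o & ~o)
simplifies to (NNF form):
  True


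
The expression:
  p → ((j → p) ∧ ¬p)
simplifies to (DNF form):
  ¬p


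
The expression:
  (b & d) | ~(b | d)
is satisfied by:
  {d: False, b: False}
  {b: True, d: True}


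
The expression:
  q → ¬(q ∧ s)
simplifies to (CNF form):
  ¬q ∨ ¬s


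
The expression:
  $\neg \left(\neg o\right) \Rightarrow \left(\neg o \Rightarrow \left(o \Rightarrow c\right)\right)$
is always true.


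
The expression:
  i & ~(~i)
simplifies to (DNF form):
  i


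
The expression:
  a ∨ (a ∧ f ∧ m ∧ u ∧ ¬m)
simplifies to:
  a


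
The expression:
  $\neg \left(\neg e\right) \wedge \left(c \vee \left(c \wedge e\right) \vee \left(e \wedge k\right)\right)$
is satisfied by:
  {e: True, k: True, c: True}
  {e: True, k: True, c: False}
  {e: True, c: True, k: False}


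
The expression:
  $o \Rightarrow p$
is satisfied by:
  {p: True, o: False}
  {o: False, p: False}
  {o: True, p: True}


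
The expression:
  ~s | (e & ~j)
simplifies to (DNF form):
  ~s | (e & ~j)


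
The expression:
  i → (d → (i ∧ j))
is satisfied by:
  {j: True, d: False, i: False}
  {j: False, d: False, i: False}
  {i: True, j: True, d: False}
  {i: True, j: False, d: False}
  {d: True, j: True, i: False}
  {d: True, j: False, i: False}
  {d: True, i: True, j: True}


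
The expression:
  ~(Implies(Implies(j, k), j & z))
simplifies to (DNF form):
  ~j | (k & ~z)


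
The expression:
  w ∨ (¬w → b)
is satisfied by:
  {b: True, w: True}
  {b: True, w: False}
  {w: True, b: False}


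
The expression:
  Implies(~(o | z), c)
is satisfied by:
  {c: True, o: True, z: True}
  {c: True, o: True, z: False}
  {c: True, z: True, o: False}
  {c: True, z: False, o: False}
  {o: True, z: True, c: False}
  {o: True, z: False, c: False}
  {z: True, o: False, c: False}


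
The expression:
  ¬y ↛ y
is always true.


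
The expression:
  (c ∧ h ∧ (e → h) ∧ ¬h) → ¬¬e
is always true.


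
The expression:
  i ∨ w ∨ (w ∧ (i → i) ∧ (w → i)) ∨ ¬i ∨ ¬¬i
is always true.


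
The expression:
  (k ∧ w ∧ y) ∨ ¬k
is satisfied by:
  {w: True, y: True, k: False}
  {w: True, y: False, k: False}
  {y: True, w: False, k: False}
  {w: False, y: False, k: False}
  {w: True, k: True, y: True}


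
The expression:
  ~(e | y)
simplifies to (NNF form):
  ~e & ~y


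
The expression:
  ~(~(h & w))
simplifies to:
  h & w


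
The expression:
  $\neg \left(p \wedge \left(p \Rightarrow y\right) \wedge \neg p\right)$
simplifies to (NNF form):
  $\text{True}$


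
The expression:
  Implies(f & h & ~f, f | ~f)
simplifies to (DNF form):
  True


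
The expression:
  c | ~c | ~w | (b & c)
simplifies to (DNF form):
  True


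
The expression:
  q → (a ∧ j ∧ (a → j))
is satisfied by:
  {j: True, a: True, q: False}
  {j: True, a: False, q: False}
  {a: True, j: False, q: False}
  {j: False, a: False, q: False}
  {q: True, j: True, a: True}


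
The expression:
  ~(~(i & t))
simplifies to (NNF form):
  i & t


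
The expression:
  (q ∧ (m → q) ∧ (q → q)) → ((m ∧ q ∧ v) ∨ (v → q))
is always true.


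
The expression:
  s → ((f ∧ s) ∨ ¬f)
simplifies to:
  True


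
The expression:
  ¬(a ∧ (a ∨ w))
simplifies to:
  ¬a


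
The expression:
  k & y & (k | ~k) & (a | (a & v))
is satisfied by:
  {a: True, y: True, k: True}


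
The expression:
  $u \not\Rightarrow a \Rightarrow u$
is always true.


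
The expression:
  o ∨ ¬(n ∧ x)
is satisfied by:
  {o: True, x: False, n: False}
  {x: False, n: False, o: False}
  {n: True, o: True, x: False}
  {n: True, x: False, o: False}
  {o: True, x: True, n: False}
  {x: True, o: False, n: False}
  {n: True, x: True, o: True}


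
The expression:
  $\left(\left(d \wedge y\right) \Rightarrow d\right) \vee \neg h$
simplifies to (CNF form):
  $\text{True}$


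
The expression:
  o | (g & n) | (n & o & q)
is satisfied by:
  {n: True, o: True, g: True}
  {n: True, o: True, g: False}
  {o: True, g: True, n: False}
  {o: True, g: False, n: False}
  {n: True, g: True, o: False}


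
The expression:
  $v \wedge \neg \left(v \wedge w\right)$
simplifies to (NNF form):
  $v \wedge \neg w$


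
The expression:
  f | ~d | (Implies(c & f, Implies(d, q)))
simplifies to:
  True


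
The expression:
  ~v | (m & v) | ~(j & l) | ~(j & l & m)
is always true.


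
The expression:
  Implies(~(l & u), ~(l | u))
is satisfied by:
  {l: False, u: False}
  {u: True, l: True}


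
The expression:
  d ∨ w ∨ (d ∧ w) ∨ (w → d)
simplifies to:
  True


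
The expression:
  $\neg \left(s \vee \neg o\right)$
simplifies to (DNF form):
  $o \wedge \neg s$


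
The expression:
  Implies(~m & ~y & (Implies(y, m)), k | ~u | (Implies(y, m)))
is always true.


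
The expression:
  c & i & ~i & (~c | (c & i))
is never true.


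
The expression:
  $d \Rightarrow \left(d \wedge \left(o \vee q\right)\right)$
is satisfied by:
  {q: True, o: True, d: False}
  {q: True, o: False, d: False}
  {o: True, q: False, d: False}
  {q: False, o: False, d: False}
  {d: True, q: True, o: True}
  {d: True, q: True, o: False}
  {d: True, o: True, q: False}


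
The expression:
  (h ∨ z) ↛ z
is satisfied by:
  {h: True, z: False}


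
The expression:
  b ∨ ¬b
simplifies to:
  True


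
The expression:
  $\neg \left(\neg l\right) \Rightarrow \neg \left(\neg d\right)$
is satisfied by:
  {d: True, l: False}
  {l: False, d: False}
  {l: True, d: True}


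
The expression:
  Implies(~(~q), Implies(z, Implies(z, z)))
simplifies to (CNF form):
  True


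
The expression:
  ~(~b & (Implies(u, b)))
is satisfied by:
  {b: True, u: True}
  {b: True, u: False}
  {u: True, b: False}


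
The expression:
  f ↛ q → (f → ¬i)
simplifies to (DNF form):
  q ∨ ¬f ∨ ¬i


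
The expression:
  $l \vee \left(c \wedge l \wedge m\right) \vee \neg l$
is always true.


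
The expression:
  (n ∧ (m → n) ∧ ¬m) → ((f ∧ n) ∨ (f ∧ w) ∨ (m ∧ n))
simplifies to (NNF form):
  f ∨ m ∨ ¬n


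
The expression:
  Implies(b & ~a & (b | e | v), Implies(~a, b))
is always true.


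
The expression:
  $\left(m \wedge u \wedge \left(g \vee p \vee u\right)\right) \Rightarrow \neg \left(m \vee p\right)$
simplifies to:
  $\neg m \vee \neg u$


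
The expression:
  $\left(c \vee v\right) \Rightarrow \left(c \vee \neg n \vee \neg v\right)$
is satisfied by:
  {c: True, v: False, n: False}
  {v: False, n: False, c: False}
  {n: True, c: True, v: False}
  {n: True, v: False, c: False}
  {c: True, v: True, n: False}
  {v: True, c: False, n: False}
  {n: True, v: True, c: True}


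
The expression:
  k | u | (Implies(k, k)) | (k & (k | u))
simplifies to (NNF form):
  True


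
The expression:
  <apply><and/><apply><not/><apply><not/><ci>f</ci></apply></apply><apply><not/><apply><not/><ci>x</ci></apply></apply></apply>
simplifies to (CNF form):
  <apply><and/><ci>f</ci><ci>x</ci></apply>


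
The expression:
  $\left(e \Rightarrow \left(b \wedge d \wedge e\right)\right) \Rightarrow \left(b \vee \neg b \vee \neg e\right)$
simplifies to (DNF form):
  $\text{True}$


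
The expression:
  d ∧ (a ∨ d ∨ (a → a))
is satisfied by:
  {d: True}


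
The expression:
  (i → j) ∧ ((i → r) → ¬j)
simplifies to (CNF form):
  (i ∨ ¬j) ∧ (j ∨ ¬i) ∧ (¬j ∨ ¬r)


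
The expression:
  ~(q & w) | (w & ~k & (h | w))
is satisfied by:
  {w: False, k: False, q: False}
  {q: True, w: False, k: False}
  {k: True, w: False, q: False}
  {q: True, k: True, w: False}
  {w: True, q: False, k: False}
  {q: True, w: True, k: False}
  {k: True, w: True, q: False}


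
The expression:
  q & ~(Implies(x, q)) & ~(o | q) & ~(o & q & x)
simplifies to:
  False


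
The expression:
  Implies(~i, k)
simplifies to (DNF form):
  i | k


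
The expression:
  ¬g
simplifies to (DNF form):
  ¬g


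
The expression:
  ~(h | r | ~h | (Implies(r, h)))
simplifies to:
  False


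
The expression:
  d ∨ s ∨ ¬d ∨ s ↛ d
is always true.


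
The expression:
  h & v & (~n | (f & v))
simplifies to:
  h & v & (f | ~n)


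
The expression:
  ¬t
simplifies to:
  ¬t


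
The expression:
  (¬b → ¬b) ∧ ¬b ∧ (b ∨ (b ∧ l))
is never true.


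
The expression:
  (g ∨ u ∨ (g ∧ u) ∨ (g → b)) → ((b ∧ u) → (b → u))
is always true.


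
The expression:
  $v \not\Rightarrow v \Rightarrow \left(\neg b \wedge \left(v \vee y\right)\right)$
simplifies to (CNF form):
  $\text{True}$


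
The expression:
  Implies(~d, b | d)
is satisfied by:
  {b: True, d: True}
  {b: True, d: False}
  {d: True, b: False}


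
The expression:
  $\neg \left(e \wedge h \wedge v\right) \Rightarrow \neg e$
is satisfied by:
  {h: True, v: True, e: False}
  {h: True, v: False, e: False}
  {v: True, h: False, e: False}
  {h: False, v: False, e: False}
  {h: True, e: True, v: True}


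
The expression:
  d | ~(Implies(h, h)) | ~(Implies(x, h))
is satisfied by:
  {d: True, x: True, h: False}
  {d: True, x: False, h: False}
  {d: True, h: True, x: True}
  {d: True, h: True, x: False}
  {x: True, h: False, d: False}


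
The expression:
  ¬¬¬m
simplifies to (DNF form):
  ¬m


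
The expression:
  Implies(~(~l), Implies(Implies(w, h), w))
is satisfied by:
  {w: True, l: False}
  {l: False, w: False}
  {l: True, w: True}


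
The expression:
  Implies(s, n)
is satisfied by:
  {n: True, s: False}
  {s: False, n: False}
  {s: True, n: True}


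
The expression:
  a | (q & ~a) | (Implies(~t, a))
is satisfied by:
  {t: True, a: True, q: True}
  {t: True, a: True, q: False}
  {t: True, q: True, a: False}
  {t: True, q: False, a: False}
  {a: True, q: True, t: False}
  {a: True, q: False, t: False}
  {q: True, a: False, t: False}


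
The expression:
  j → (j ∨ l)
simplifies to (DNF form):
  True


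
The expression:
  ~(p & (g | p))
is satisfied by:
  {p: False}


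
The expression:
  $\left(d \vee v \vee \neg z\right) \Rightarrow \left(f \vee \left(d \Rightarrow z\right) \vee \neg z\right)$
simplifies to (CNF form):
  $\text{True}$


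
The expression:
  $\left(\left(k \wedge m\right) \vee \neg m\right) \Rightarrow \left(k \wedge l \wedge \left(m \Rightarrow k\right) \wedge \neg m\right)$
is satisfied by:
  {m: True, l: True, k: False}
  {m: True, l: False, k: False}
  {k: True, l: True, m: False}


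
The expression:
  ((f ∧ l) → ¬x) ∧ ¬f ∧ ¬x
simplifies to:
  ¬f ∧ ¬x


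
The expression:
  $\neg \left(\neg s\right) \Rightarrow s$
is always true.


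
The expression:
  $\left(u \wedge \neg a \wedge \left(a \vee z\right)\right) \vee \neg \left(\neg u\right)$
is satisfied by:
  {u: True}


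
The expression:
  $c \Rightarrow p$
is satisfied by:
  {p: True, c: False}
  {c: False, p: False}
  {c: True, p: True}


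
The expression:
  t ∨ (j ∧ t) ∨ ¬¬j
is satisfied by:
  {t: True, j: True}
  {t: True, j: False}
  {j: True, t: False}


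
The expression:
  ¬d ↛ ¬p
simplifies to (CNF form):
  p ∧ ¬d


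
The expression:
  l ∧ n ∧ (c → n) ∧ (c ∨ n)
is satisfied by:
  {n: True, l: True}


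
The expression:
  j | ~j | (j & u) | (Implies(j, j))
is always true.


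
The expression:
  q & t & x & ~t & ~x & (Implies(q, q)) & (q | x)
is never true.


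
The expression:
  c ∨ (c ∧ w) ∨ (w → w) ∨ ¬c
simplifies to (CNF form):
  True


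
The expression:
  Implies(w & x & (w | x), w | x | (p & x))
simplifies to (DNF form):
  True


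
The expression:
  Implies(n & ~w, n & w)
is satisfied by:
  {w: True, n: False}
  {n: False, w: False}
  {n: True, w: True}


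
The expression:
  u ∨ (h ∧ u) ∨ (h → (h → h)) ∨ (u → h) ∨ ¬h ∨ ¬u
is always true.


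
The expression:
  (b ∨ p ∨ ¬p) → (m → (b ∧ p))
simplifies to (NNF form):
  (b ∧ p) ∨ ¬m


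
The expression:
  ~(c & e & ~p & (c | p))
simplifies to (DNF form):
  p | ~c | ~e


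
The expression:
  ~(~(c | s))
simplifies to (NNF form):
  c | s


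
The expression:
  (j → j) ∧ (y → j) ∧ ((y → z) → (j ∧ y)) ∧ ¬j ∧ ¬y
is never true.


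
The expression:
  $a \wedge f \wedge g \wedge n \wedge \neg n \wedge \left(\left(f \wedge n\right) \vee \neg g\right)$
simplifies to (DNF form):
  $\text{False}$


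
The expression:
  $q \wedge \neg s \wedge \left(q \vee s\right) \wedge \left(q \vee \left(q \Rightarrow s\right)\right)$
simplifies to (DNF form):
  $q \wedge \neg s$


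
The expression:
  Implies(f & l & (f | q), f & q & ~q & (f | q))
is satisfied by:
  {l: False, f: False}
  {f: True, l: False}
  {l: True, f: False}


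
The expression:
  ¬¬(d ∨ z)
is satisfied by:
  {d: True, z: True}
  {d: True, z: False}
  {z: True, d: False}


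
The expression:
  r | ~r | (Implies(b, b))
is always true.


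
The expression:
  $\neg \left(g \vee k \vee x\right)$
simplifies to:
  $\neg g \wedge \neg k \wedge \neg x$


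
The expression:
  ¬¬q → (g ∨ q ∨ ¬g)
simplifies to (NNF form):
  True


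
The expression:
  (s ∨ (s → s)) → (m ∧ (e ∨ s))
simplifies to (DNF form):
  (e ∧ m) ∨ (m ∧ s)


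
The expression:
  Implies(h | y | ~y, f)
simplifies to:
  f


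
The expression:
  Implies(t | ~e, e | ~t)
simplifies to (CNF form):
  e | ~t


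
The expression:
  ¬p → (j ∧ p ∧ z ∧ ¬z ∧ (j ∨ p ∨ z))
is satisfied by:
  {p: True}


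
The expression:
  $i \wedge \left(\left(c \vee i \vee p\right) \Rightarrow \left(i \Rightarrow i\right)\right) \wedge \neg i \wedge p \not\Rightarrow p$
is never true.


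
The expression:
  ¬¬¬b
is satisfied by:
  {b: False}


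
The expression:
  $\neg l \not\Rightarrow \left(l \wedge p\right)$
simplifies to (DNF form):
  $\neg l$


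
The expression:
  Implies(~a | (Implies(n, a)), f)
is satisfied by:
  {f: True}


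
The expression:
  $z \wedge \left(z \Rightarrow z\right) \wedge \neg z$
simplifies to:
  $\text{False}$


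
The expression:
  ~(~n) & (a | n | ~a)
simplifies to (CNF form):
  n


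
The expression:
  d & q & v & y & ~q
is never true.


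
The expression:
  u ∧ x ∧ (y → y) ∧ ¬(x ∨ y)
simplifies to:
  False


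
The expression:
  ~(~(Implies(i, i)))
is always true.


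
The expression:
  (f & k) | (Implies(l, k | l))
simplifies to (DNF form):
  True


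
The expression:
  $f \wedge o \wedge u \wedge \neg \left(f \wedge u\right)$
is never true.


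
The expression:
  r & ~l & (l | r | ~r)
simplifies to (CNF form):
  r & ~l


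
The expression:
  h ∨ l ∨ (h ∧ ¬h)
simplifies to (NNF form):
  h ∨ l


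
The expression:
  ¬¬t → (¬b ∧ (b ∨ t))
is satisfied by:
  {t: False, b: False}
  {b: True, t: False}
  {t: True, b: False}


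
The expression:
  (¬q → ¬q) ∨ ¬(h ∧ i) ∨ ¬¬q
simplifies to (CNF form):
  True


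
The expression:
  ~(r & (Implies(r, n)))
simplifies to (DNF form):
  ~n | ~r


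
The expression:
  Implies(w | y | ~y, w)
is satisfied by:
  {w: True}


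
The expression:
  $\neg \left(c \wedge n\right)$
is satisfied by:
  {c: False, n: False}
  {n: True, c: False}
  {c: True, n: False}


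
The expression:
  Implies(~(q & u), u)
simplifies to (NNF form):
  u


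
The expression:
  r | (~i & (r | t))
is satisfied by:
  {r: True, t: True, i: False}
  {r: True, t: False, i: False}
  {r: True, i: True, t: True}
  {r: True, i: True, t: False}
  {t: True, i: False, r: False}


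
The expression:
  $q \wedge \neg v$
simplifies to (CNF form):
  $q \wedge \neg v$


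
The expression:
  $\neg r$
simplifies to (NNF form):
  $\neg r$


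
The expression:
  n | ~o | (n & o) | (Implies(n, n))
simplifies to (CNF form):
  True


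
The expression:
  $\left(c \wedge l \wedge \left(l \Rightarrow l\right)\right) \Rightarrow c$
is always true.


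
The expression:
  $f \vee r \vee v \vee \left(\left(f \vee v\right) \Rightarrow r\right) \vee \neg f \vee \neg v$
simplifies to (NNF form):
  $\text{True}$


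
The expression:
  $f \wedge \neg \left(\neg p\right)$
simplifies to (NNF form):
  $f \wedge p$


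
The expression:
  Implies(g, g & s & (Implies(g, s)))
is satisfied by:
  {s: True, g: False}
  {g: False, s: False}
  {g: True, s: True}


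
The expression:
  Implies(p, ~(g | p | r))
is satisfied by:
  {p: False}


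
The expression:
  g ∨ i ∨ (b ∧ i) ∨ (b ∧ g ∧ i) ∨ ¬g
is always true.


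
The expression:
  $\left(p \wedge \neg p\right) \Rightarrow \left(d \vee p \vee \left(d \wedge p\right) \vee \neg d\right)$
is always true.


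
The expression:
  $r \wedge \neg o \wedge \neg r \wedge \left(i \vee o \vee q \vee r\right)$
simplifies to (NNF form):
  $\text{False}$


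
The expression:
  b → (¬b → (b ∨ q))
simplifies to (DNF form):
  True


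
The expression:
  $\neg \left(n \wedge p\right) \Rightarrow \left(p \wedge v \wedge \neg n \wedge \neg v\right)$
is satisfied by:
  {p: True, n: True}


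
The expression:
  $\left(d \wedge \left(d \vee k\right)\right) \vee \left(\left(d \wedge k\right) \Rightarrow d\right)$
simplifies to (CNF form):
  $\text{True}$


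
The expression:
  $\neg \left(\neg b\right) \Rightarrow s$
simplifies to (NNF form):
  $s \vee \neg b$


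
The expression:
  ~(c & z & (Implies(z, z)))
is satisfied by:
  {c: False, z: False}
  {z: True, c: False}
  {c: True, z: False}


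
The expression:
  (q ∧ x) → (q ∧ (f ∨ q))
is always true.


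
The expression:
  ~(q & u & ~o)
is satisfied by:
  {o: True, u: False, q: False}
  {u: False, q: False, o: False}
  {o: True, q: True, u: False}
  {q: True, u: False, o: False}
  {o: True, u: True, q: False}
  {u: True, o: False, q: False}
  {o: True, q: True, u: True}


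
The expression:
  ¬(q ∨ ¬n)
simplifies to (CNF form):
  n ∧ ¬q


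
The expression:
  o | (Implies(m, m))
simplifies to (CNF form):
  True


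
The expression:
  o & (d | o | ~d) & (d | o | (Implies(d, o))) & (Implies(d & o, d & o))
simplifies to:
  o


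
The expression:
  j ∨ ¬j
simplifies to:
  True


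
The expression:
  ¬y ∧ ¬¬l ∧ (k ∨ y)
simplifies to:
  k ∧ l ∧ ¬y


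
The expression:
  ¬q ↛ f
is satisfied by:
  {q: False, f: False}


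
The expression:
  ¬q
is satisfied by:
  {q: False}


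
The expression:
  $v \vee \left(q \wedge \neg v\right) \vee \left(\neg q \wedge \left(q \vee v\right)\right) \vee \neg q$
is always true.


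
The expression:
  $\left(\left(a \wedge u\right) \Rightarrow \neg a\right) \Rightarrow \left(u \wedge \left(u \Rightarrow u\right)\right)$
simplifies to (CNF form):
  $u$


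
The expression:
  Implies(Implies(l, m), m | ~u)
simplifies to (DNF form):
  l | m | ~u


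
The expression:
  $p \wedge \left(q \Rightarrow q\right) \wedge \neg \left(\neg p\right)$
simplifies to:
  $p$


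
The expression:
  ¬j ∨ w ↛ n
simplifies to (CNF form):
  (w ∨ ¬j) ∧ (¬j ∨ ¬n)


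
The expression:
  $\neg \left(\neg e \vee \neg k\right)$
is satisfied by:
  {e: True, k: True}


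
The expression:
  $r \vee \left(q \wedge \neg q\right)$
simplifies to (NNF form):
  $r$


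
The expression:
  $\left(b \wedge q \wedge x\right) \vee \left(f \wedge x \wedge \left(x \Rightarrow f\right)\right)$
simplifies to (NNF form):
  $x \wedge \left(b \vee f\right) \wedge \left(f \vee q\right)$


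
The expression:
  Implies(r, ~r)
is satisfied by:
  {r: False}


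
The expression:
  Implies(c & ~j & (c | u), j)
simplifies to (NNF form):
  j | ~c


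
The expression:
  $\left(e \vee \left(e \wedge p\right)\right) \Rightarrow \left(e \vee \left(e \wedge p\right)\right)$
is always true.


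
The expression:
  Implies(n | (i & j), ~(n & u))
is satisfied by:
  {u: False, n: False}
  {n: True, u: False}
  {u: True, n: False}


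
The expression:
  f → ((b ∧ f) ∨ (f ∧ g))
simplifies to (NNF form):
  b ∨ g ∨ ¬f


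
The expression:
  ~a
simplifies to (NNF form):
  ~a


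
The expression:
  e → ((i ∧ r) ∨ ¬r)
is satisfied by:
  {i: True, e: False, r: False}
  {e: False, r: False, i: False}
  {i: True, r: True, e: False}
  {r: True, e: False, i: False}
  {i: True, e: True, r: False}
  {e: True, i: False, r: False}
  {i: True, r: True, e: True}


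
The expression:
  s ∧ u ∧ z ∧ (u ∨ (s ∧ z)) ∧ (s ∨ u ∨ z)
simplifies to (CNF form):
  s ∧ u ∧ z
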